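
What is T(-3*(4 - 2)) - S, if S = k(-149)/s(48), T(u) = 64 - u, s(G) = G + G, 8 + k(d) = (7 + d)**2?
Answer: -3359/24 ≈ -139.96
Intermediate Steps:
k(d) = -8 + (7 + d)**2
s(G) = 2*G
S = 5039/24 (S = (-8 + (7 - 149)**2)/((2*48)) = (-8 + (-142)**2)/96 = (-8 + 20164)*(1/96) = 20156*(1/96) = 5039/24 ≈ 209.96)
T(-3*(4 - 2)) - S = (64 - (-3)*(4 - 2)) - 1*5039/24 = (64 - (-3)*2) - 5039/24 = (64 - 1*(-6)) - 5039/24 = (64 + 6) - 5039/24 = 70 - 5039/24 = -3359/24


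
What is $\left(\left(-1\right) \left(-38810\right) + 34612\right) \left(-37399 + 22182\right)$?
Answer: $-1117262574$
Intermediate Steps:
$\left(\left(-1\right) \left(-38810\right) + 34612\right) \left(-37399 + 22182\right) = \left(38810 + 34612\right) \left(-15217\right) = 73422 \left(-15217\right) = -1117262574$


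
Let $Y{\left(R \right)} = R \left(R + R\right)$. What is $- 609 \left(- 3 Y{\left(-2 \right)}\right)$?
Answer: $14616$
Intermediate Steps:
$Y{\left(R \right)} = 2 R^{2}$ ($Y{\left(R \right)} = R 2 R = 2 R^{2}$)
$- 609 \left(- 3 Y{\left(-2 \right)}\right) = - 609 \left(- 3 \cdot 2 \left(-2\right)^{2}\right) = - 609 \left(- 3 \cdot 2 \cdot 4\right) = - 609 \left(\left(-3\right) 8\right) = \left(-609\right) \left(-24\right) = 14616$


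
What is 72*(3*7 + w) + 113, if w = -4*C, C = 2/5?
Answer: 7549/5 ≈ 1509.8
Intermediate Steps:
C = 2/5 (C = 2*(1/5) = 2/5 ≈ 0.40000)
w = -8/5 (w = -4*2/5 = -8/5 ≈ -1.6000)
72*(3*7 + w) + 113 = 72*(3*7 - 8/5) + 113 = 72*(21 - 8/5) + 113 = 72*(97/5) + 113 = 6984/5 + 113 = 7549/5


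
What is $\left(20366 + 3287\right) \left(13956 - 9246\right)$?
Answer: $111405630$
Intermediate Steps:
$\left(20366 + 3287\right) \left(13956 - 9246\right) = 23653 \cdot 4710 = 111405630$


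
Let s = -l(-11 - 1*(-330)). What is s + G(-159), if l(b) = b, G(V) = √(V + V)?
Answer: -319 + I*√318 ≈ -319.0 + 17.833*I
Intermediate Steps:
G(V) = √2*√V (G(V) = √(2*V) = √2*√V)
s = -319 (s = -(-11 - 1*(-330)) = -(-11 + 330) = -1*319 = -319)
s + G(-159) = -319 + √2*√(-159) = -319 + √2*(I*√159) = -319 + I*√318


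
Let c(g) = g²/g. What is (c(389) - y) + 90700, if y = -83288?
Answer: 174377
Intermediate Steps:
c(g) = g
(c(389) - y) + 90700 = (389 - 1*(-83288)) + 90700 = (389 + 83288) + 90700 = 83677 + 90700 = 174377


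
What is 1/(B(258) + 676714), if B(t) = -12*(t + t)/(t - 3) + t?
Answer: 85/57540556 ≈ 1.4772e-6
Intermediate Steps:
B(t) = t - 24*t/(-3 + t) (B(t) = -12*2*t/(-3 + t) + t = -24*t/(-3 + t) + t = t - 24*t/(-3 + t))
1/(B(258) + 676714) = 1/(258*(-27 + 258)/(-3 + 258) + 676714) = 1/(258*231/255 + 676714) = 1/(258*(1/255)*231 + 676714) = 1/(19866/85 + 676714) = 1/(57540556/85) = 85/57540556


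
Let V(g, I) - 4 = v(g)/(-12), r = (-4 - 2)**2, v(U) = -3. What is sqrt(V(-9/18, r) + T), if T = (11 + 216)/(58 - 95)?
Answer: 3*I*sqrt(1147)/74 ≈ 1.373*I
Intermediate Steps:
T = -227/37 (T = 227/(-37) = 227*(-1/37) = -227/37 ≈ -6.1351)
r = 36 (r = (-6)**2 = 36)
V(g, I) = 17/4 (V(g, I) = 4 - 3/(-12) = 4 - 3*(-1/12) = 4 + 1/4 = 17/4)
sqrt(V(-9/18, r) + T) = sqrt(17/4 - 227/37) = sqrt(-279/148) = 3*I*sqrt(1147)/74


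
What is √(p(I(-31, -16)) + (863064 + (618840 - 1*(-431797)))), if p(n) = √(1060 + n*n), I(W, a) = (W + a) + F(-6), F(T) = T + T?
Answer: √(1913701 + √4541) ≈ 1383.4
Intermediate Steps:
F(T) = 2*T
I(W, a) = -12 + W + a (I(W, a) = (W + a) + 2*(-6) = (W + a) - 12 = -12 + W + a)
p(n) = √(1060 + n²)
√(p(I(-31, -16)) + (863064 + (618840 - 1*(-431797)))) = √(√(1060 + (-12 - 31 - 16)²) + (863064 + (618840 - 1*(-431797)))) = √(√(1060 + (-59)²) + (863064 + (618840 + 431797))) = √(√(1060 + 3481) + (863064 + 1050637)) = √(√4541 + 1913701) = √(1913701 + √4541)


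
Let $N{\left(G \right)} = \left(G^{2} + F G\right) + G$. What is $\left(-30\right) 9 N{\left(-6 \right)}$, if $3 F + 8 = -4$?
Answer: $-14580$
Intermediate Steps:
$F = -4$ ($F = - \frac{8}{3} + \frac{1}{3} \left(-4\right) = - \frac{8}{3} - \frac{4}{3} = -4$)
$N{\left(G \right)} = G^{2} - 3 G$ ($N{\left(G \right)} = \left(G^{2} - 4 G\right) + G = G^{2} - 3 G$)
$\left(-30\right) 9 N{\left(-6 \right)} = \left(-30\right) 9 \left(- 6 \left(-3 - 6\right)\right) = - 270 \left(\left(-6\right) \left(-9\right)\right) = \left(-270\right) 54 = -14580$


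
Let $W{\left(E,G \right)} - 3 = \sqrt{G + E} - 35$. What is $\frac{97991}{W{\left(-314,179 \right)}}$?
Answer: $- \frac{3135712}{1159} - \frac{293973 i \sqrt{15}}{1159} \approx -2705.5 - 982.36 i$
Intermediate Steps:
$W{\left(E,G \right)} = -32 + \sqrt{E + G}$ ($W{\left(E,G \right)} = 3 + \left(\sqrt{G + E} - 35\right) = 3 + \left(\sqrt{E + G} - 35\right) = 3 + \left(-35 + \sqrt{E + G}\right) = -32 + \sqrt{E + G}$)
$\frac{97991}{W{\left(-314,179 \right)}} = \frac{97991}{-32 + \sqrt{-314 + 179}} = \frac{97991}{-32 + \sqrt{-135}} = \frac{97991}{-32 + 3 i \sqrt{15}}$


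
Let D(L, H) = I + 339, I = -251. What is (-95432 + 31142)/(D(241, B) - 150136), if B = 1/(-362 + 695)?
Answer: 10715/25008 ≈ 0.42846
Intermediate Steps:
B = 1/333 ≈ 0.0030030
D(L, H) = 88 (D(L, H) = -251 + 339 = 88)
(-95432 + 31142)/(D(241, B) - 150136) = (-95432 + 31142)/(88 - 150136) = -64290/(-150048) = -64290*(-1/150048) = 10715/25008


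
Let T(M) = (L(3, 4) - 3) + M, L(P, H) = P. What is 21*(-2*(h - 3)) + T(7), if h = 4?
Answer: -35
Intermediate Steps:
T(M) = M (T(M) = (3 - 3) + M = 0 + M = M)
21*(-2*(h - 3)) + T(7) = 21*(-2*(4 - 3)) + 7 = 21*(-2*1) + 7 = 21*(-2) + 7 = -42 + 7 = -35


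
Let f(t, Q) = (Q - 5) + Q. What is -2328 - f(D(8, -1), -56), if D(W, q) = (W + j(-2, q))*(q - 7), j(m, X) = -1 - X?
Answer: -2211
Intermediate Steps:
D(W, q) = (-7 + q)*(-1 + W - q) (D(W, q) = (W + (-1 - q))*(q - 7) = (-1 + W - q)*(-7 + q) = (-7 + q)*(-1 + W - q))
f(t, Q) = -5 + 2*Q (f(t, Q) = (-5 + Q) + Q = -5 + 2*Q)
-2328 - f(D(8, -1), -56) = -2328 - (-5 + 2*(-56)) = -2328 - (-5 - 112) = -2328 - 1*(-117) = -2328 + 117 = -2211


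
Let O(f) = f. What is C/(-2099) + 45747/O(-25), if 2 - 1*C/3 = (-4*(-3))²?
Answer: -96012303/52475 ≈ -1829.7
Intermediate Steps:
C = -426 (C = 6 - 3*(-4*(-3))² = 6 - 3*12² = 6 - 3*144 = 6 - 432 = -426)
C/(-2099) + 45747/O(-25) = -426/(-2099) + 45747/(-25) = -426*(-1/2099) + 45747*(-1/25) = 426/2099 - 45747/25 = -96012303/52475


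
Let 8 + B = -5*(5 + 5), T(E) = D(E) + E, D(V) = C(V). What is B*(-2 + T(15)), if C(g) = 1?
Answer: -812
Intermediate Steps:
D(V) = 1
T(E) = 1 + E
B = -58 (B = -8 - 5*(5 + 5) = -8 - 5*10 = -8 - 50 = -58)
B*(-2 + T(15)) = -58*(-2 + (1 + 15)) = -58*(-2 + 16) = -58*14 = -812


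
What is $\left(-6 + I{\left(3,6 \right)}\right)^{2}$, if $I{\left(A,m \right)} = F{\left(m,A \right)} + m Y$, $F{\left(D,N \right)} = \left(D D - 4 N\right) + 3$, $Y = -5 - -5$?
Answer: $441$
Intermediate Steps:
$Y = 0$ ($Y = -5 + 5 = 0$)
$F{\left(D,N \right)} = 3 + D^{2} - 4 N$ ($F{\left(D,N \right)} = \left(D^{2} - 4 N\right) + 3 = 3 + D^{2} - 4 N$)
$I{\left(A,m \right)} = 3 + m^{2} - 4 A$ ($I{\left(A,m \right)} = \left(3 + m^{2} - 4 A\right) + m 0 = \left(3 + m^{2} - 4 A\right) + 0 = 3 + m^{2} - 4 A$)
$\left(-6 + I{\left(3,6 \right)}\right)^{2} = \left(-6 + \left(3 + 6^{2} - 12\right)\right)^{2} = \left(-6 + \left(3 + 36 - 12\right)\right)^{2} = \left(-6 + 27\right)^{2} = 21^{2} = 441$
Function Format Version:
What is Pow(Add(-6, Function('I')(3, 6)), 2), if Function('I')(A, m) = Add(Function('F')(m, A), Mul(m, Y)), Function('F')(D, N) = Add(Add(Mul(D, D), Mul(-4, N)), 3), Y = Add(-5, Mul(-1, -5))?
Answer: 441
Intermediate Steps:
Y = 0 (Y = Add(-5, 5) = 0)
Function('F')(D, N) = Add(3, Pow(D, 2), Mul(-4, N)) (Function('F')(D, N) = Add(Add(Pow(D, 2), Mul(-4, N)), 3) = Add(3, Pow(D, 2), Mul(-4, N)))
Function('I')(A, m) = Add(3, Pow(m, 2), Mul(-4, A)) (Function('I')(A, m) = Add(Add(3, Pow(m, 2), Mul(-4, A)), Mul(m, 0)) = Add(Add(3, Pow(m, 2), Mul(-4, A)), 0) = Add(3, Pow(m, 2), Mul(-4, A)))
Pow(Add(-6, Function('I')(3, 6)), 2) = Pow(Add(-6, Add(3, Pow(6, 2), Mul(-4, 3))), 2) = Pow(Add(-6, Add(3, 36, -12)), 2) = Pow(Add(-6, 27), 2) = Pow(21, 2) = 441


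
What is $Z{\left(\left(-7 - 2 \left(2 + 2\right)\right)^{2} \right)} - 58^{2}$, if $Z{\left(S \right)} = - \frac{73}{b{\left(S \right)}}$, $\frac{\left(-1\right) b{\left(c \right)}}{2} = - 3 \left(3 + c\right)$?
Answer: $- \frac{4602025}{1368} \approx -3364.1$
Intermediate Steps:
$b{\left(c \right)} = 18 + 6 c$ ($b{\left(c \right)} = - 2 \left(- 3 \left(3 + c\right)\right) = - 2 \left(-9 - 3 c\right) = 18 + 6 c$)
$Z{\left(S \right)} = - \frac{73}{18 + 6 S}$
$Z{\left(\left(-7 - 2 \left(2 + 2\right)\right)^{2} \right)} - 58^{2} = - \frac{73}{18 + 6 \left(-7 - 2 \left(2 + 2\right)\right)^{2}} - 58^{2} = - \frac{73}{18 + 6 \left(-7 - 8\right)^{2}} - 3364 = - \frac{73}{18 + 6 \left(-15\right)^{2}} - 3364 = - \frac{73}{18 + 6 \cdot 225} - 3364 = - \frac{73}{18 + 1350} - 3364 = - \frac{73}{1368} - 3364 = - \frac{4602025}{1368}$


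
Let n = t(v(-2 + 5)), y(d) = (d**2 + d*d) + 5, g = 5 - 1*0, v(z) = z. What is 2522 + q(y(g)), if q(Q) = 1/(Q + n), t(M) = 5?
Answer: 151321/60 ≈ 2522.0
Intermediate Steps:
g = 5 (g = 5 + 0 = 5)
y(d) = 5 + 2*d**2 (y(d) = (d**2 + d**2) + 5 = 2*d**2 + 5 = 5 + 2*d**2)
n = 5
q(Q) = 1/(5 + Q) (q(Q) = 1/(Q + 5) = 1/(5 + Q))
2522 + q(y(g)) = 2522 + 1/(5 + (5 + 2*5**2)) = 2522 + 1/(5 + (5 + 2*25)) = 2522 + 1/(5 + (5 + 50)) = 2522 + 1/(5 + 55) = 2522 + 1/60 = 151321/60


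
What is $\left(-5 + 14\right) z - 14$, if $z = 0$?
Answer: $-14$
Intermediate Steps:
$\left(-5 + 14\right) z - 14 = \left(-5 + 14\right) 0 - 14 = 9 \cdot 0 - 14 = 0 - 14 = -14$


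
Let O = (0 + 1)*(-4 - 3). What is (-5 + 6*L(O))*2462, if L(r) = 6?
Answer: 76322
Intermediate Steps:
O = -7 (O = 1*(-7) = -7)
(-5 + 6*L(O))*2462 = (-5 + 6*6)*2462 = (-5 + 36)*2462 = 31*2462 = 76322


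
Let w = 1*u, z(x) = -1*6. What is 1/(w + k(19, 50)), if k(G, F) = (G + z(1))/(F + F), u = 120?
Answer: 100/12013 ≈ 0.0083243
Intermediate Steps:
z(x) = -6
k(G, F) = (-6 + G)/(2*F) (k(G, F) = (G - 6)/(F + F) = (-6 + G)/((2*F)) = (-6 + G)*(1/(2*F)) = (-6 + G)/(2*F))
w = 120 (w = 1*120 = 120)
1/(w + k(19, 50)) = 1/(120 + (½)*(-6 + 19)/50) = 1/(120 + (½)*(1/50)*13) = 1/(120 + 13/100) = 1/(12013/100) = 100/12013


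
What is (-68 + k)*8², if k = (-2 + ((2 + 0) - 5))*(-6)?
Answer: -2432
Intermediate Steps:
k = 30 (k = (-2 + (2 - 5))*(-6) = (-2 - 3)*(-6) = -5*(-6) = 30)
(-68 + k)*8² = (-68 + 30)*8² = -38*64 = -2432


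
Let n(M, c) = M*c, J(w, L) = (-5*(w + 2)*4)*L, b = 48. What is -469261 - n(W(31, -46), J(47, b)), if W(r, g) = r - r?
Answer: -469261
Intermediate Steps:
W(r, g) = 0
J(w, L) = L*(-40 - 20*w) (J(w, L) = (-5*(2 + w)*4)*L = ((-10 - 5*w)*4)*L = (-40 - 20*w)*L = L*(-40 - 20*w))
-469261 - n(W(31, -46), J(47, b)) = -469261 - 0*(-20*48*(2 + 47)) = -469261 - 0*(-20*48*49) = -469261 - 0*(-47040) = -469261 - 1*0 = -469261 + 0 = -469261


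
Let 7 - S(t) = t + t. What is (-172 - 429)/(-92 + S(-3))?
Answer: 601/79 ≈ 7.6076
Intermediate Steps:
S(t) = 7 - 2*t (S(t) = 7 - (t + t) = 7 - 2*t)
(-172 - 429)/(-92 + S(-3)) = (-172 - 429)/(-92 + (7 - 2*(-3))) = -601/(-92 + (7 + 6)) = -601/(-92 + 13) = -601/(-79) = -601*(-1/79) = 601/79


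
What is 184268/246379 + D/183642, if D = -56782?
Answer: 1417817977/3231823737 ≈ 0.43871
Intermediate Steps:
184268/246379 + D/183642 = 184268/246379 - 56782/183642 = 184268*(1/246379) - 56782*1/183642 = 26324/35197 - 28391/91821 = 1417817977/3231823737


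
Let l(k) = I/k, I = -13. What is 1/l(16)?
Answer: -16/13 ≈ -1.2308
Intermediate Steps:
l(k) = -13/k
1/l(16) = 1/(-13/16) = -16/13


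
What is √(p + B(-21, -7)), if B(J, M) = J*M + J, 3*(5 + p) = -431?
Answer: 2*I*√51/3 ≈ 4.761*I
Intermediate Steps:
p = -446/3 (p = -5 + (⅓)*(-431) = -5 - 431/3 = -446/3 ≈ -148.67)
B(J, M) = J + J*M
√(p + B(-21, -7)) = √(-446/3 - 21*(1 - 7)) = √(-446/3 - 21*(-6)) = √(-446/3 + 126) = √(-68/3) = 2*I*√51/3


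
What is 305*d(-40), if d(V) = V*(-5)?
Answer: 61000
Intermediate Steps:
d(V) = -5*V
305*d(-40) = 305*(-5*(-40)) = 305*200 = 61000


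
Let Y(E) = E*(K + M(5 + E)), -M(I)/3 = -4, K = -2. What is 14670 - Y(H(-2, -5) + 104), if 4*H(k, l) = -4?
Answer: 13640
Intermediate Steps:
H(k, l) = -1 (H(k, l) = (¼)*(-4) = -1)
M(I) = 12 (M(I) = -3*(-4) = 12)
Y(E) = 10*E (Y(E) = E*(-2 + 12) = E*10 = 10*E)
14670 - Y(H(-2, -5) + 104) = 14670 - 10*(-1 + 104) = 14670 - 10*103 = 14670 - 1*1030 = 14670 - 1030 = 13640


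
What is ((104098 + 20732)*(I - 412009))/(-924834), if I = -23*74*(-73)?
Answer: 5986909215/154139 ≈ 38841.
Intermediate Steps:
I = 124246 (I = -1702*(-73) = 124246)
((104098 + 20732)*(I - 412009))/(-924834) = ((104098 + 20732)*(124246 - 412009))/(-924834) = (124830*(-287763))*(-1/924834) = -35921455290*(-1/924834) = 5986909215/154139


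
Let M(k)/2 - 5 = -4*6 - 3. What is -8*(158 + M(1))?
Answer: -912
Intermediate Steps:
M(k) = -44 (M(k) = 10 + 2*(-4*6 - 3) = 10 + 2*(-24 - 3) = 10 + 2*(-27) = 10 - 54 = -44)
-8*(158 + M(1)) = -8*(158 - 44) = -8*114 = -912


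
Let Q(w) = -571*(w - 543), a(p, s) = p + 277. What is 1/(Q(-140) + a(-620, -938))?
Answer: 1/389650 ≈ 2.5664e-6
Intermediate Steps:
a(p, s) = 277 + p
Q(w) = 310053 - 571*w (Q(w) = -571*(-543 + w) = 310053 - 571*w)
1/(Q(-140) + a(-620, -938)) = 1/((310053 - 571*(-140)) + (277 - 620)) = 1/((310053 + 79940) - 343) = 1/(389993 - 343) = 1/389650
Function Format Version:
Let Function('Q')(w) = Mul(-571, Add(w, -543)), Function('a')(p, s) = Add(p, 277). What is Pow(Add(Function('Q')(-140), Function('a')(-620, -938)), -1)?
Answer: Rational(1, 389650) ≈ 2.5664e-6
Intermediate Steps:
Function('a')(p, s) = Add(277, p)
Function('Q')(w) = Add(310053, Mul(-571, w)) (Function('Q')(w) = Mul(-571, Add(-543, w)) = Add(310053, Mul(-571, w)))
Pow(Add(Function('Q')(-140), Function('a')(-620, -938)), -1) = Pow(Add(Add(310053, Mul(-571, -140)), Add(277, -620)), -1) = Pow(Add(Add(310053, 79940), -343), -1) = Pow(Add(389993, -343), -1) = Pow(389650, -1) = Rational(1, 389650)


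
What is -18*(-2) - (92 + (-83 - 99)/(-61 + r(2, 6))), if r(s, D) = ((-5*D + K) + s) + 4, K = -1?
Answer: -2499/43 ≈ -58.116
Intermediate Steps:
r(s, D) = 3 + s - 5*D (r(s, D) = ((-5*D - 1) + s) + 4 = ((-1 - 5*D) + s) + 4 = (-1 + s - 5*D) + 4 = 3 + s - 5*D)
-18*(-2) - (92 + (-83 - 99)/(-61 + r(2, 6))) = -18*(-2) - (92 + (-83 - 99)/(-61 + (3 + 2 - 5*6))) = 36 - (92 - 182/(-61 + (3 + 2 - 30))) = 36 - (92 - 182/(-61 - 25)) = 36 - (92 - 182/(-86)) = 36 - (92 - 182*(-1/86)) = 36 - (92 + 91/43) = 36 - 1*4047/43 = 36 - 4047/43 = -2499/43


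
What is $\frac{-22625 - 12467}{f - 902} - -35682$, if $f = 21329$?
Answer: $\frac{728841122}{20427} \approx 35680.0$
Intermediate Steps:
$\frac{-22625 - 12467}{f - 902} - -35682 = \frac{-22625 - 12467}{21329 - 902} - -35682 = - \frac{35092}{20427} + 35682 = \frac{728841122}{20427}$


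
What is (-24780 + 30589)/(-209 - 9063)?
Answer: -5809/9272 ≈ -0.62651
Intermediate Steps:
(-24780 + 30589)/(-209 - 9063) = 5809/(-9272) = 5809*(-1/9272) = -5809/9272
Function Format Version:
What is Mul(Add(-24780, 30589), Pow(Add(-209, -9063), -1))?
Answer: Rational(-5809, 9272) ≈ -0.62651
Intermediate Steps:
Mul(Add(-24780, 30589), Pow(Add(-209, -9063), -1)) = Mul(5809, Pow(-9272, -1)) = Mul(5809, Rational(-1, 9272)) = Rational(-5809, 9272)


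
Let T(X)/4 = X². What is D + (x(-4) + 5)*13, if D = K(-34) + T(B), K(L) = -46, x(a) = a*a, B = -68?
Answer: 18723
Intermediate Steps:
T(X) = 4*X²
x(a) = a²
D = 18450 (D = -46 + 4*(-68)² = -46 + 4*4624 = -46 + 18496 = 18450)
D + (x(-4) + 5)*13 = 18450 + ((-4)² + 5)*13 = 18450 + (16 + 5)*13 = 18450 + 21*13 = 18450 + 273 = 18723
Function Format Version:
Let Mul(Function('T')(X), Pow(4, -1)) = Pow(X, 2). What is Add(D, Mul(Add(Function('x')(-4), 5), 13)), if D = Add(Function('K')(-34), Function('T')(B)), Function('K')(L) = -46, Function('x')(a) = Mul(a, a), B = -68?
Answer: 18723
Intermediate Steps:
Function('T')(X) = Mul(4, Pow(X, 2))
Function('x')(a) = Pow(a, 2)
D = 18450 (D = Add(-46, Mul(4, Pow(-68, 2))) = Add(-46, Mul(4, 4624)) = Add(-46, 18496) = 18450)
Add(D, Mul(Add(Function('x')(-4), 5), 13)) = Add(18450, Mul(Add(Pow(-4, 2), 5), 13)) = Add(18450, Mul(Add(16, 5), 13)) = Add(18450, Mul(21, 13)) = Add(18450, 273) = 18723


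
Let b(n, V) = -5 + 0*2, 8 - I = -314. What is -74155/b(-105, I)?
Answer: 14831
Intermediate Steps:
I = 322 (I = 8 - 1*(-314) = 8 + 314 = 322)
b(n, V) = -5 (b(n, V) = -5 + 0 = -5)
-74155/b(-105, I) = -74155/(-5) = -74155*(-⅕) = 14831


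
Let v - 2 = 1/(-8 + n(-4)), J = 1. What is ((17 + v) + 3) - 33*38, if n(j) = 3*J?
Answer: -6161/5 ≈ -1232.2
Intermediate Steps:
n(j) = 3 (n(j) = 3*1 = 3)
v = 9/5 (v = 2 + 1/(-8 + 3) = 2 + 1/(-5) = 2 - ⅕ = 9/5 ≈ 1.8000)
((17 + v) + 3) - 33*38 = ((17 + 9/5) + 3) - 33*38 = (94/5 + 3) - 1254 = 109/5 - 1254 = -6161/5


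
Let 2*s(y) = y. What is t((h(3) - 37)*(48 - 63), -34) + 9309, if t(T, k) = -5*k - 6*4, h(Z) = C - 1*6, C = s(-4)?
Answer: 9455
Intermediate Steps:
s(y) = y/2
C = -2 (C = (½)*(-4) = -2)
h(Z) = -8 (h(Z) = -2 - 1*6 = -2 - 6 = -8)
t(T, k) = -24 - 5*k (t(T, k) = -5*k - 24 = -24 - 5*k)
t((h(3) - 37)*(48 - 63), -34) + 9309 = (-24 - 5*(-34)) + 9309 = (-24 + 170) + 9309 = 146 + 9309 = 9455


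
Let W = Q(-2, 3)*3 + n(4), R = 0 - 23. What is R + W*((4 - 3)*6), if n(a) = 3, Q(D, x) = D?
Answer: -41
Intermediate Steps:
R = -23
W = -3 (W = -2*3 + 3 = -6 + 3 = -3)
R + W*((4 - 3)*6) = -23 - 3*(4 - 3)*6 = -23 - 3*6 = -23 - 18 = -41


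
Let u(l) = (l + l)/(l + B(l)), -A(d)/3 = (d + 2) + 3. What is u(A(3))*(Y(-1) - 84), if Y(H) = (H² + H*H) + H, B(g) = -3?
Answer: -1328/9 ≈ -147.56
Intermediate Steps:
A(d) = -15 - 3*d (A(d) = -3*((d + 2) + 3) = -3*((2 + d) + 3) = -3*(5 + d) = -15 - 3*d)
u(l) = 2*l/(-3 + l) (u(l) = (l + l)/(l - 3) = (2*l)/(-3 + l) = 2*l/(-3 + l))
Y(H) = H + 2*H² (Y(H) = (H² + H²) + H = 2*H² + H = H + 2*H²)
u(A(3))*(Y(-1) - 84) = (2*(-15 - 3*3)/(-3 + (-15 - 3*3)))*(-(1 + 2*(-1)) - 84) = (2*(-15 - 9)/(-3 + (-15 - 9)))*(-(1 - 2) - 84) = (2*(-24)/(-3 - 24))*(-1*(-1) - 84) = (2*(-24)/(-27))*(1 - 84) = (2*(-24)*(-1/27))*(-83) = (16/9)*(-83) = -1328/9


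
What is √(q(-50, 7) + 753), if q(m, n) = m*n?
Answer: √403 ≈ 20.075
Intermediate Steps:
√(q(-50, 7) + 753) = √(-50*7 + 753) = √(-350 + 753) = √403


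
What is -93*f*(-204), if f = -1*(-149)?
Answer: 2826828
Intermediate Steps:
f = 149
-93*f*(-204) = -93*149*(-204) = -13857*(-204) = 2826828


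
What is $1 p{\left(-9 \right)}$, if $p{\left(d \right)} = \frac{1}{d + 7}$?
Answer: $- \frac{1}{2} \approx -0.5$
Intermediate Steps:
$p{\left(d \right)} = \frac{1}{7 + d}$
$1 p{\left(-9 \right)} = 1 \frac{1}{7 - 9} = 1 \frac{1}{-2} = 1 \left(- \frac{1}{2}\right) = - \frac{1}{2}$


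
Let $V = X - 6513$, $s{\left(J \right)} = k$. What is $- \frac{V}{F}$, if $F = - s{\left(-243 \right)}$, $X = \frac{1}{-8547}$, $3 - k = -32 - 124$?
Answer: $- \frac{55666612}{1358973} \approx -40.962$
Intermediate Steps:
$k = 159$ ($k = 3 - \left(-32 - 124\right) = 3 - -156 = 3 + 156 = 159$)
$s{\left(J \right)} = 159$
$X = - \frac{1}{8547} \approx -0.000117$
$F = -159$ ($F = \left(-1\right) 159 = -159$)
$V = - \frac{55666612}{8547}$ ($V = - \frac{1}{8547} - 6513 = - \frac{55666612}{8547} \approx -6513.0$)
$- \frac{V}{F} = - \frac{-55666612}{8547 \left(-159\right)} = - \frac{\left(-55666612\right) \left(-1\right)}{8547 \cdot 159} = \left(-1\right) \frac{55666612}{1358973} = - \frac{55666612}{1358973}$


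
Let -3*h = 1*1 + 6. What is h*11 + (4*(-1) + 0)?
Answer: -89/3 ≈ -29.667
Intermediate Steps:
h = -7/3 (h = -(1*1 + 6)/3 = -(1 + 6)/3 = -⅓*7 = -7/3 ≈ -2.3333)
h*11 + (4*(-1) + 0) = -7/3*11 + (4*(-1) + 0) = -77/3 + (-4 + 0) = -77/3 - 4 = -89/3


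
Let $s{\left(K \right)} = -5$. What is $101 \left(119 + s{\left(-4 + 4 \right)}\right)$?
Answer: $11514$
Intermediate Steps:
$101 \left(119 + s{\left(-4 + 4 \right)}\right) = 101 \left(119 - 5\right) = 101 \cdot 114 = 11514$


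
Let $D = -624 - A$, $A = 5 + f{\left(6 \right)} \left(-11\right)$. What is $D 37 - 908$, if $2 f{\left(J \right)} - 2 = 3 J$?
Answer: $-20111$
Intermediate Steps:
$f{\left(J \right)} = 1 + \frac{3 J}{2}$
$A = -105$ ($A = 5 + \left(1 + \frac{3}{2} \cdot 6\right) \left(-11\right) = 5 + \left(1 + 9\right) \left(-11\right) = 5 + 10 \left(-11\right) = 5 - 110 = -105$)
$D = -519$ ($D = -624 - -105 = -624 + 105 = -519$)
$D 37 - 908 = \left(-519\right) 37 - 908 = -19203 - 908 = -20111$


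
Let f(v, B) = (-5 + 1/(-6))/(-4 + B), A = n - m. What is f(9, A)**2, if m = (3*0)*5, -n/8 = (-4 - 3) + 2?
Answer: 961/46656 ≈ 0.020598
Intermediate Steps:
n = 40 (n = -8*((-4 - 3) + 2) = -8*(-7 + 2) = -8*(-5) = 40)
m = 0 (m = 0*5 = 0)
A = 40 (A = 40 - 1*0 = 40 + 0 = 40)
f(v, B) = -31/(6*(-4 + B)) (f(v, B) = (-5 - 1/6)/(-4 + B) = -31/(6*(-4 + B)))
f(9, A)**2 = (-31/(-24 + 6*40))**2 = (-31/(-24 + 240))**2 = (-31/216)**2 = 961/46656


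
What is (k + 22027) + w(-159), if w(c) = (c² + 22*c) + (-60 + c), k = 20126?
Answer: 63717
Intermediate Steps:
w(c) = -60 + c² + 23*c
(k + 22027) + w(-159) = (20126 + 22027) + (-60 + (-159)² + 23*(-159)) = 42153 + (-60 + 25281 - 3657) = 42153 + 21564 = 63717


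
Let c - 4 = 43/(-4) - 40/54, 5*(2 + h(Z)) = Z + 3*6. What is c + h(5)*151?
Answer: 207959/540 ≈ 385.11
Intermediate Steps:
h(Z) = 8/5 + Z/5 (h(Z) = -2 + (Z + 3*6)/5 = -2 + (Z + 18)/5 = -2 + (18 + Z)/5 = -2 + (18/5 + Z/5) = 8/5 + Z/5)
c = -809/108 (c = 4 + (43/(-4) - 40/54) = 4 + (43*(-¼) - 40*1/54) = 4 + (-43/4 - 20/27) = 4 - 1241/108 = -809/108 ≈ -7.4907)
c + h(5)*151 = -809/108 + (8/5 + (⅕)*5)*151 = -809/108 + (8/5 + 1)*151 = -809/108 + (13/5)*151 = -809/108 + 1963/5 = 207959/540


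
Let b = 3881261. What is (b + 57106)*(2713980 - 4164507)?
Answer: -5712707669409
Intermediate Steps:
(b + 57106)*(2713980 - 4164507) = (3881261 + 57106)*(2713980 - 4164507) = 3938367*(-1450527) = -5712707669409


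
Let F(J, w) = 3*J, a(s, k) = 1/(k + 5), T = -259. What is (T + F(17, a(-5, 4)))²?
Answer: 43264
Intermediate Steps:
a(s, k) = 1/(5 + k)
(T + F(17, a(-5, 4)))² = (-259 + 3*17)² = (-259 + 51)² = (-208)² = 43264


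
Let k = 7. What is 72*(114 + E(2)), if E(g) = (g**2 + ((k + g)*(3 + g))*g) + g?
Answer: 15120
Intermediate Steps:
E(g) = g + g**2 + g*(3 + g)*(7 + g) (E(g) = (g**2 + ((7 + g)*(3 + g))*g) + g = (g**2 + ((3 + g)*(7 + g))*g) + g = (g**2 + g*(3 + g)*(7 + g)) + g = g + g**2 + g*(3 + g)*(7 + g))
72*(114 + E(2)) = 72*(114 + 2*(22 + 2**2 + 11*2)) = 72*(114 + 2*(22 + 4 + 22)) = 72*(114 + 2*48) = 72*(114 + 96) = 72*210 = 15120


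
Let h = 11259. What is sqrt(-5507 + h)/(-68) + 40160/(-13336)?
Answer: -5020/1667 - sqrt(1438)/34 ≈ -4.1267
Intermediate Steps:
sqrt(-5507 + h)/(-68) + 40160/(-13336) = sqrt(-5507 + 11259)/(-68) + 40160/(-13336) = sqrt(5752)*(-1/68) + 40160*(-1/13336) = (2*sqrt(1438))*(-1/68) - 5020/1667 = -sqrt(1438)/34 - 5020/1667 = -5020/1667 - sqrt(1438)/34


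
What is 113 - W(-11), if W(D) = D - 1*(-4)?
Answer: 120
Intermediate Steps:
W(D) = 4 + D (W(D) = D + 4 = 4 + D)
113 - W(-11) = 113 - (4 - 11) = 113 - 1*(-7) = 113 + 7 = 120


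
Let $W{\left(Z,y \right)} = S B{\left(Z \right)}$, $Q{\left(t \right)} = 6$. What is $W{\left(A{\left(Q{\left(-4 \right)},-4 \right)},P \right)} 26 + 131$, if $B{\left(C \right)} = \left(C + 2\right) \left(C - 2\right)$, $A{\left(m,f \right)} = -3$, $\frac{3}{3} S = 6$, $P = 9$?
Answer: $911$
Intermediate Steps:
$S = 6$
$B{\left(C \right)} = \left(-2 + C\right) \left(2 + C\right)$ ($B{\left(C \right)} = \left(2 + C\right) \left(-2 + C\right) = \left(-2 + C\right) \left(2 + C\right)$)
$W{\left(Z,y \right)} = -24 + 6 Z^{2}$ ($W{\left(Z,y \right)} = 6 \left(-4 + Z^{2}\right) = -24 + 6 Z^{2}$)
$W{\left(A{\left(Q{\left(-4 \right)},-4 \right)},P \right)} 26 + 131 = \left(-24 + 6 \left(-3\right)^{2}\right) 26 + 131 = \left(-24 + 6 \cdot 9\right) 26 + 131 = \left(-24 + 54\right) 26 + 131 = 30 \cdot 26 + 131 = 780 + 131 = 911$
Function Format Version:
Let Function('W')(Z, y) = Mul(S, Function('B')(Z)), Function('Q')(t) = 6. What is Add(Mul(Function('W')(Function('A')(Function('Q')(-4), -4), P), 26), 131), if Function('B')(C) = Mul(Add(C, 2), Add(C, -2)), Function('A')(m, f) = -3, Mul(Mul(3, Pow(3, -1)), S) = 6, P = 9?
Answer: 911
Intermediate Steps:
S = 6
Function('B')(C) = Mul(Add(-2, C), Add(2, C)) (Function('B')(C) = Mul(Add(2, C), Add(-2, C)) = Mul(Add(-2, C), Add(2, C)))
Function('W')(Z, y) = Add(-24, Mul(6, Pow(Z, 2))) (Function('W')(Z, y) = Mul(6, Add(-4, Pow(Z, 2))) = Add(-24, Mul(6, Pow(Z, 2))))
Add(Mul(Function('W')(Function('A')(Function('Q')(-4), -4), P), 26), 131) = Add(Mul(Add(-24, Mul(6, Pow(-3, 2))), 26), 131) = Add(Mul(Add(-24, Mul(6, 9)), 26), 131) = Add(Mul(Add(-24, 54), 26), 131) = Add(Mul(30, 26), 131) = Add(780, 131) = 911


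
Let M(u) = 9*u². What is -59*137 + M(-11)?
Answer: -6994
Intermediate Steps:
-59*137 + M(-11) = -59*137 + 9*(-11)² = -8083 + 9*121 = -8083 + 1089 = -6994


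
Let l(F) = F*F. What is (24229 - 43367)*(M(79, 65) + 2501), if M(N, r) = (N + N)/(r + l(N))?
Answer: -150917139016/3153 ≈ -4.7865e+7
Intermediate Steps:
l(F) = F²
M(N, r) = 2*N/(r + N²) (M(N, r) = (N + N)/(r + N²) = (2*N)/(r + N²) = 2*N/(r + N²))
(24229 - 43367)*(M(79, 65) + 2501) = (24229 - 43367)*(2*79/(65 + 79²) + 2501) = -19138*(2*79/(65 + 6241) + 2501) = -19138*(2*79/6306 + 2501) = -19138*(2*79*(1/6306) + 2501) = -19138*(79/3153 + 2501) = -19138*7885732/3153 = -150917139016/3153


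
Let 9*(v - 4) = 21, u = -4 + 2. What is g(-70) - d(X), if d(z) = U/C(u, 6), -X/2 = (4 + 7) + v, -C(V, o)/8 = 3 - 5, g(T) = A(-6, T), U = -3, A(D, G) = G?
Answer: -1117/16 ≈ -69.813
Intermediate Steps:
u = -2
g(T) = T
C(V, o) = 16 (C(V, o) = -8*(3 - 5) = -8*(-2) = 16)
v = 19/3 (v = 4 + (⅑)*21 = 4 + 7/3 = 19/3 ≈ 6.3333)
X = -104/3 (X = -2*((4 + 7) + 19/3) = -2*(11 + 19/3) = -2*52/3 = -104/3 ≈ -34.667)
d(z) = -3/16
g(-70) - d(X) = -70 - 1*(-3/16) = -70 + 3/16 = -1117/16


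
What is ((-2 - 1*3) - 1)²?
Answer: 36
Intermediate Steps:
((-2 - 1*3) - 1)² = ((-2 - 3) - 1)² = (-5 - 1)² = (-6)² = 36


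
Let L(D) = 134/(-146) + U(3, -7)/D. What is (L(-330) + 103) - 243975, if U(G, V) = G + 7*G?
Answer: -979150057/4015 ≈ -2.4387e+5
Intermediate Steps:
U(G, V) = 8*G
L(D) = -67/73 + 24/D (L(D) = 134/(-146) + (8*3)/D = 134*(-1/146) + 24/D = -67/73 + 24/D)
(L(-330) + 103) - 243975 = ((-67/73 + 24/(-330)) + 103) - 243975 = ((-67/73 + 24*(-1/330)) + 103) - 243975 = ((-67/73 - 4/55) + 103) - 243975 = (-3977/4015 + 103) - 243975 = 409568/4015 - 243975 = -979150057/4015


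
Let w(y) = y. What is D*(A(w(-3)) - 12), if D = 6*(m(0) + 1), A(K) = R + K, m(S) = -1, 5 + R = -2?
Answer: 0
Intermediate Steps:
R = -7 (R = -5 - 2 = -7)
A(K) = -7 + K
D = 0 (D = 6*(-1 + 1) = 6*0 = 0)
D*(A(w(-3)) - 12) = 0*((-7 - 3) - 12) = 0*(-10 - 12) = 0*(-22) = 0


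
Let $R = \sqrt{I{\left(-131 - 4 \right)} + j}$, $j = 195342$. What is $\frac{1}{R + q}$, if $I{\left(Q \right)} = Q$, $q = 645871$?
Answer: $\frac{645871}{417149153434} - \frac{\sqrt{195207}}{417149153434} \approx 1.5472 \cdot 10^{-6}$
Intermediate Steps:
$R = \sqrt{195207}$ ($R = \sqrt{\left(-131 - 4\right) + 195342} = \sqrt{-135 + 195342} = \sqrt{195207} \approx 441.82$)
$\frac{1}{R + q} = \frac{1}{\sqrt{195207} + 645871} = \frac{1}{645871 + \sqrt{195207}}$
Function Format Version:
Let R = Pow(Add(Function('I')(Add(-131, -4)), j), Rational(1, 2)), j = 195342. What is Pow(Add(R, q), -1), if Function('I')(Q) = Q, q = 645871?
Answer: Add(Rational(645871, 417149153434), Mul(Rational(-1, 417149153434), Pow(195207, Rational(1, 2)))) ≈ 1.5472e-6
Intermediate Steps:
R = Pow(195207, Rational(1, 2)) (R = Pow(Add(Add(-131, -4), 195342), Rational(1, 2)) = Pow(Add(-135, 195342), Rational(1, 2)) = Pow(195207, Rational(1, 2)) ≈ 441.82)
Pow(Add(R, q), -1) = Pow(Add(Pow(195207, Rational(1, 2)), 645871), -1) = Pow(Add(645871, Pow(195207, Rational(1, 2))), -1)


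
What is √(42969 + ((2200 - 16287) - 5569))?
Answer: √23313 ≈ 152.69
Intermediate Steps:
√(42969 + ((2200 - 16287) - 5569)) = √(42969 + (-14087 - 5569)) = √(42969 - 19656) = √23313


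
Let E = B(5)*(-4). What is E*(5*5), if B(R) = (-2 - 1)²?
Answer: -900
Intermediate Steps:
B(R) = 9 (B(R) = (-3)² = 9)
E = -36 (E = 9*(-4) = -36)
E*(5*5) = -180*5 = -36*25 = -900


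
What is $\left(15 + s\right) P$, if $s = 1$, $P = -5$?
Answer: $-80$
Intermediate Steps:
$\left(15 + s\right) P = \left(15 + 1\right) \left(-5\right) = 16 \left(-5\right) = -80$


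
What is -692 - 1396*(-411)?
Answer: 573064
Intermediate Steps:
-692 - 1396*(-411) = -692 + 573756 = 573064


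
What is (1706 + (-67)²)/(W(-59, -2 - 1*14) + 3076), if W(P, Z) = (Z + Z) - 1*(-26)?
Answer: 1239/614 ≈ 2.0179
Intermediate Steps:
W(P, Z) = 26 + 2*Z (W(P, Z) = 2*Z + 26 = 26 + 2*Z)
(1706 + (-67)²)/(W(-59, -2 - 1*14) + 3076) = (1706 + (-67)²)/((26 + 2*(-2 - 1*14)) + 3076) = (1706 + 4489)/((26 + 2*(-2 - 14)) + 3076) = 6195/((26 + 2*(-16)) + 3076) = 6195/((26 - 32) + 3076) = 6195/(-6 + 3076) = 6195/3070 = 6195*(1/3070) = 1239/614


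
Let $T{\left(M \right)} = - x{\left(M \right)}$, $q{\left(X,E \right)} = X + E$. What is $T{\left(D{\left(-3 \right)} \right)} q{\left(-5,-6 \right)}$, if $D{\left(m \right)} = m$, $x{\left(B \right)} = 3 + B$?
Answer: $0$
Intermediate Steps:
$q{\left(X,E \right)} = E + X$
$T{\left(M \right)} = -3 - M$ ($T{\left(M \right)} = - (3 + M) = -3 - M$)
$T{\left(D{\left(-3 \right)} \right)} q{\left(-5,-6 \right)} = \left(-3 - -3\right) \left(-6 - 5\right) = \left(-3 + 3\right) \left(-11\right) = 0 \left(-11\right) = 0$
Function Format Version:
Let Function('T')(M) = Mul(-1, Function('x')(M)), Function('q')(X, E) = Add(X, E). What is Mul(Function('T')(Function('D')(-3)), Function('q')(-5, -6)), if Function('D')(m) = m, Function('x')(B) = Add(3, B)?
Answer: 0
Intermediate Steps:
Function('q')(X, E) = Add(E, X)
Function('T')(M) = Add(-3, Mul(-1, M)) (Function('T')(M) = Mul(-1, Add(3, M)) = Add(-3, Mul(-1, M)))
Mul(Function('T')(Function('D')(-3)), Function('q')(-5, -6)) = Mul(Add(-3, Mul(-1, -3)), Add(-6, -5)) = Mul(Add(-3, 3), -11) = Mul(0, -11) = 0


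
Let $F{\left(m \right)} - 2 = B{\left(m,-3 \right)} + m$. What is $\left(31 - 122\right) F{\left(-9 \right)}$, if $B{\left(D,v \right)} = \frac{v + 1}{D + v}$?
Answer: $\frac{3731}{6} \approx 621.83$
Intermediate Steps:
$B{\left(D,v \right)} = \frac{1 + v}{D + v}$
$F{\left(m \right)} = 2 + m - \frac{2}{-3 + m}$ ($F{\left(m \right)} = 2 + \left(\frac{1 - 3}{m - 3} + m\right) = 2 + \left(\frac{1}{-3 + m} \left(-2\right) + m\right) = 2 + \left(- \frac{2}{-3 + m} + m\right) = 2 + \left(m - \frac{2}{-3 + m}\right) = 2 + m - \frac{2}{-3 + m}$)
$\left(31 - 122\right) F{\left(-9 \right)} = \left(31 - 122\right) \frac{-8 + \left(-9\right)^{2} - -9}{-3 - 9} = - 91 \frac{-8 + 81 + 9}{-12} = - 91 \left(\left(- \frac{1}{12}\right) 82\right) = \left(-91\right) \left(- \frac{41}{6}\right) = \frac{3731}{6}$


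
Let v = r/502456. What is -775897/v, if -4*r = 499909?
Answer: 1559416412128/499909 ≈ 3.1194e+6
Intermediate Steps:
r = -499909/4 (r = -¼*499909 = -499909/4 ≈ -1.2498e+5)
v = -499909/2009824 (v = -499909/4/502456 = -499909/4*1/502456 = -499909/2009824 ≈ -0.24873)
-775897/v = -775897/(-499909/2009824) = -775897*(-2009824/499909) = 1559416412128/499909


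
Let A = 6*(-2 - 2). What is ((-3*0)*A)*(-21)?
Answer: 0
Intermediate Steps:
A = -24 (A = 6*(-4) = -24)
((-3*0)*A)*(-21) = (-3*0*(-24))*(-21) = (0*(-24))*(-21) = 0*(-21) = 0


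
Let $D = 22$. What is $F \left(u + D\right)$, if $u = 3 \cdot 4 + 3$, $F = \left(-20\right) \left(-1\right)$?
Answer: $740$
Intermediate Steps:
$F = 20$
$u = 15$ ($u = 12 + 3 = 15$)
$F \left(u + D\right) = 20 \left(15 + 22\right) = 20 \cdot 37 = 740$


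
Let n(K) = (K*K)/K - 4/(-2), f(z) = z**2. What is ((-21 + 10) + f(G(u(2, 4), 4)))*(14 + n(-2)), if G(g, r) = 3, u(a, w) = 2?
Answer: -28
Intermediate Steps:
n(K) = 2 + K (n(K) = K**2/K - 4*(-1/2) = K + 2 = 2 + K)
((-21 + 10) + f(G(u(2, 4), 4)))*(14 + n(-2)) = ((-21 + 10) + 3**2)*(14 + (2 - 2)) = (-11 + 9)*(14 + 0) = -2*14 = -28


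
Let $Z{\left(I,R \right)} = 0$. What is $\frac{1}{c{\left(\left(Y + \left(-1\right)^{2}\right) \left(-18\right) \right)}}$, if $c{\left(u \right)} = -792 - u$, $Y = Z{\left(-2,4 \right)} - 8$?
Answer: $- \frac{1}{918} \approx -0.0010893$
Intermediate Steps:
$Y = -8$ ($Y = 0 - 8 = -8$)
$\frac{1}{c{\left(\left(Y + \left(-1\right)^{2}\right) \left(-18\right) \right)}} = \frac{1}{-792 - \left(-8 + \left(-1\right)^{2}\right) \left(-18\right)} = \frac{1}{-792 - \left(-8 + 1\right) \left(-18\right)} = \frac{1}{-792 - \left(-7\right) \left(-18\right)} = \frac{1}{-792 - 126} = \frac{1}{-918} = - \frac{1}{918}$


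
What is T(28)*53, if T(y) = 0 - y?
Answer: -1484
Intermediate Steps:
T(y) = -y
T(28)*53 = -1*28*53 = -28*53 = -1484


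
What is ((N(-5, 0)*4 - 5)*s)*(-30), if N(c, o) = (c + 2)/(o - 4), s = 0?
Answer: 0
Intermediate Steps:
N(c, o) = (2 + c)/(-4 + o)
((N(-5, 0)*4 - 5)*s)*(-30) = ((((2 - 5)/(-4 + 0))*4 - 5)*0)*(-30) = (((-3/(-4))*4 - 5)*0)*(-30) = ((-¼*(-3)*4 - 5)*0)*(-30) = (((¾)*4 - 5)*0)*(-30) = ((3 - 5)*0)*(-30) = -2*0*(-30) = 0*(-30) = 0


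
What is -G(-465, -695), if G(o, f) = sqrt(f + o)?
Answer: -2*I*sqrt(290) ≈ -34.059*I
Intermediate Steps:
-G(-465, -695) = -sqrt(-695 - 465) = -sqrt(-1160) = -2*I*sqrt(290)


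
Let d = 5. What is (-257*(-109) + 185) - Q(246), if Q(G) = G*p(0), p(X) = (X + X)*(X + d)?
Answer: 28198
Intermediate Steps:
p(X) = 2*X*(5 + X) (p(X) = (X + X)*(X + 5) = (2*X)*(5 + X) = 2*X*(5 + X))
Q(G) = 0 (Q(G) = G*(2*0*(5 + 0)) = G*(2*0*5) = G*0 = 0)
(-257*(-109) + 185) - Q(246) = (-257*(-109) + 185) - 1*0 = (28013 + 185) + 0 = 28198 + 0 = 28198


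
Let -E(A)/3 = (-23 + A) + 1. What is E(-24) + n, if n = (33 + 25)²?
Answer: 3502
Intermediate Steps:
n = 3364 (n = 58² = 3364)
E(A) = 66 - 3*A (E(A) = -3*((-23 + A) + 1) = -3*(-22 + A) = 66 - 3*A)
E(-24) + n = (66 - 3*(-24)) + 3364 = (66 + 72) + 3364 = 138 + 3364 = 3502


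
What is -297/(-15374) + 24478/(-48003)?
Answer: -362067881/737998122 ≈ -0.49061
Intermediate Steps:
-297/(-15374) + 24478/(-48003) = -297*(-1/15374) + 24478*(-1/48003) = 297/15374 - 24478/48003 = -362067881/737998122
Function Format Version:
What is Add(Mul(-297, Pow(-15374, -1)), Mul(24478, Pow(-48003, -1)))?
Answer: Rational(-362067881, 737998122) ≈ -0.49061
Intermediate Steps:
Add(Mul(-297, Pow(-15374, -1)), Mul(24478, Pow(-48003, -1))) = Add(Mul(-297, Rational(-1, 15374)), Mul(24478, Rational(-1, 48003))) = Add(Rational(297, 15374), Rational(-24478, 48003)) = Rational(-362067881, 737998122)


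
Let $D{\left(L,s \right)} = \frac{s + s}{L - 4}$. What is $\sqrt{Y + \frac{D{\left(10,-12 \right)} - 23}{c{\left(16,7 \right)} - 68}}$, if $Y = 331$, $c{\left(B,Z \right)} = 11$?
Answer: $\frac{\sqrt{119662}}{19} \approx 18.206$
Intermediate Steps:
$D{\left(L,s \right)} = \frac{2 s}{-4 + L}$
$\sqrt{Y + \frac{D{\left(10,-12 \right)} - 23}{c{\left(16,7 \right)} - 68}} = \sqrt{331 + \frac{2 \left(-12\right) \frac{1}{-4 + 10} - 23}{11 - 68}} = \sqrt{331 + \frac{2 \left(-12\right) \frac{1}{6} - 23}{-57}} = \sqrt{331 + \left(2 \left(-12\right) \frac{1}{6} - 23\right) \left(- \frac{1}{57}\right)} = \sqrt{331 + \left(-4 - 23\right) \left(- \frac{1}{57}\right)} = \sqrt{331 - - \frac{9}{19}} = \sqrt{331 + \frac{9}{19}} = \sqrt{\frac{6298}{19}} = \frac{\sqrt{119662}}{19}$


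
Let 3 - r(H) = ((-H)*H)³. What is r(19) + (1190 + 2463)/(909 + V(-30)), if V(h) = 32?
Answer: 44270180497/941 ≈ 4.7046e+7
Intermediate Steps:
r(H) = 3 + H⁶ (r(H) = 3 - ((-H)*H)³ = 3 - (-H²)³ = 3 - (-1)*H⁶ = 3 + H⁶)
r(19) + (1190 + 2463)/(909 + V(-30)) = (3 + 19⁶) + (1190 + 2463)/(909 + 32) = (3 + 47045881) + 3653/941 = 47045884 + 3653*(1/941) = 47045884 + 3653/941 = 44270180497/941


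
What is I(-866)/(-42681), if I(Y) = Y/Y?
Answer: -1/42681 ≈ -2.3430e-5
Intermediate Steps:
I(Y) = 1
I(-866)/(-42681) = 1/(-42681) = 1*(-1/42681) = -1/42681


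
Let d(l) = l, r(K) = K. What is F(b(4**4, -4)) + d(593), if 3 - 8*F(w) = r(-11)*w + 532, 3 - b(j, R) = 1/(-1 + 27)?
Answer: 110437/208 ≈ 530.95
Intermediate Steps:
b(j, R) = 77/26 (b(j, R) = 3 - 1/(-1 + 27) = 3 - 1/26 = 77/26)
F(w) = -529/8 + 11*w/8 (F(w) = 3/8 - (-11*w + 532)/8 = 3/8 - (532 - 11*w)/8 = 3/8 + (-133/2 + 11*w/8) = -529/8 + 11*w/8)
F(b(4**4, -4)) + d(593) = (-529/8 + (11/8)*(77/26)) + 593 = (-529/8 + 847/208) + 593 = -12907/208 + 593 = 110437/208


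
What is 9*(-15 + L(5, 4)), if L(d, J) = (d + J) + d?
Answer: -9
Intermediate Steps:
L(d, J) = J + 2*d (L(d, J) = (J + d) + d = J + 2*d)
9*(-15 + L(5, 4)) = 9*(-15 + (4 + 2*5)) = 9*(-15 + (4 + 10)) = 9*(-15 + 14) = 9*(-1) = -9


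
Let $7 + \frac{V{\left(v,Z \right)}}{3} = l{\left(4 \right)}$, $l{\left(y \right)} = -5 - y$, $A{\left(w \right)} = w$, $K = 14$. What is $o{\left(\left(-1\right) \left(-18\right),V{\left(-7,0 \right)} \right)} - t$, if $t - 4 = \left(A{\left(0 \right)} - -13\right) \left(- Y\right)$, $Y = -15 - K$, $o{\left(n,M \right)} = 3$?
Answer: $-378$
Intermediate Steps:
$V{\left(v,Z \right)} = -48$ ($V{\left(v,Z \right)} = -21 + 3 \left(-5 - 4\right) = -21 + 3 \left(-9\right) = -21 - 27 = -48$)
$Y = -29$ ($Y = -15 - 14 = -29$)
$t = 381$ ($t = 4 + \left(0 - -13\right) \left(\left(-1\right) \left(-29\right)\right) = 4 + \left(0 + 13\right) 29 = 4 + 13 \cdot 29 = 4 + 377 = 381$)
$o{\left(\left(-1\right) \left(-18\right),V{\left(-7,0 \right)} \right)} - t = 3 - 381 = -378$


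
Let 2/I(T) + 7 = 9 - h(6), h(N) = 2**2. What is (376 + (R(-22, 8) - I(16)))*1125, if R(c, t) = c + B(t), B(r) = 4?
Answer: 403875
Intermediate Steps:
h(N) = 4
R(c, t) = 4 + c (R(c, t) = c + 4 = 4 + c)
I(T) = -1 (I(T) = 2/(-7 + (9 - 1*4)) = 2/(-7 + (9 - 4)) = 2/(-7 + 5) = 2/(-2) = 2*(-1/2) = -1)
(376 + (R(-22, 8) - I(16)))*1125 = (376 + ((4 - 22) - 1*(-1)))*1125 = (376 + (-18 + 1))*1125 = (376 - 17)*1125 = 359*1125 = 403875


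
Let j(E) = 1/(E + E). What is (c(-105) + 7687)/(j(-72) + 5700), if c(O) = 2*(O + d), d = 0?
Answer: 1076688/820799 ≈ 1.3118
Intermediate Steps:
c(O) = 2*O (c(O) = 2*(O + 0) = 2*O)
j(E) = 1/(2*E)
(c(-105) + 7687)/(j(-72) + 5700) = (2*(-105) + 7687)/((1/2)/(-72) + 5700) = (-210 + 7687)/((1/2)*(-1/72) + 5700) = 7477/(-1/144 + 5700) = 7477/(820799/144) = 7477*(144/820799) = 1076688/820799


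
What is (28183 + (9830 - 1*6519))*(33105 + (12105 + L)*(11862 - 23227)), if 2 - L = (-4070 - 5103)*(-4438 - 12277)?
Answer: 54875785738383150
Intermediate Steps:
L = -153326693 (L = 2 - (-4070 - 5103)*(-4438 - 12277) = 2 - (-9173)*(-16715) = 2 - 1*153326695 = 2 - 153326695 = -153326693)
(28183 + (9830 - 1*6519))*(33105 + (12105 + L)*(11862 - 23227)) = (28183 + (9830 - 1*6519))*(33105 + (12105 - 153326693)*(11862 - 23227)) = (28183 + (9830 - 6519))*(33105 - 153314588*(-11365)) = (28183 + 3311)*(33105 + 1742420292620) = 31494*1742420325725 = 54875785738383150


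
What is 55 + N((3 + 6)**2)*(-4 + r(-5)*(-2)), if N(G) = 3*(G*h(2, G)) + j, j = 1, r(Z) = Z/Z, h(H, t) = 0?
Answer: 49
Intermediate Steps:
r(Z) = 1
N(G) = 1 (N(G) = 3*(G*0) + 1 = 3*0 + 1 = 0 + 1 = 1)
55 + N((3 + 6)**2)*(-4 + r(-5)*(-2)) = 55 + 1*(-4 + 1*(-2)) = 55 + 1*(-4 - 2) = 55 + 1*(-6) = 55 - 6 = 49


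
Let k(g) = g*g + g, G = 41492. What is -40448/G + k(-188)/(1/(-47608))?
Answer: -17361361144416/10373 ≈ -1.6737e+9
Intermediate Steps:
k(g) = g + g² (k(g) = g² + g = g + g²)
-40448/G + k(-188)/(1/(-47608)) = -40448/41492 + (-188*(1 - 188))/(1/(-47608)) = -40448*1/41492 + (-188*(-187))/(-1/47608) = -10112/10373 + 35156*(-47608) = -10112/10373 - 1673706848 = -17361361144416/10373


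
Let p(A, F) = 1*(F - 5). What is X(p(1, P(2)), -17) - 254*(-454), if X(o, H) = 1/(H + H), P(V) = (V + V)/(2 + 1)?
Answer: 3920743/34 ≈ 1.1532e+5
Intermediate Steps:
P(V) = 2*V/3 (P(V) = (2*V)/3 = (2*V)*(1/3) = 2*V/3)
p(A, F) = -5 + F (p(A, F) = 1*(-5 + F) = -5 + F)
X(o, H) = 1/(2*H)
X(p(1, P(2)), -17) - 254*(-454) = (1/2)/(-17) - 254*(-454) = (1/2)*(-1/17) + 115316 = -1/34 + 115316 = 3920743/34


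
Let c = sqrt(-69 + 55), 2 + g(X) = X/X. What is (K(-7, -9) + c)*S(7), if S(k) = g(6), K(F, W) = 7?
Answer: -7 - I*sqrt(14) ≈ -7.0 - 3.7417*I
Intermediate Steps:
g(X) = -1 (g(X) = -2 + X/X = -2 + 1 = -1)
S(k) = -1
c = I*sqrt(14) (c = sqrt(-14) = I*sqrt(14) ≈ 3.7417*I)
(K(-7, -9) + c)*S(7) = (7 + I*sqrt(14))*(-1) = -7 - I*sqrt(14)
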